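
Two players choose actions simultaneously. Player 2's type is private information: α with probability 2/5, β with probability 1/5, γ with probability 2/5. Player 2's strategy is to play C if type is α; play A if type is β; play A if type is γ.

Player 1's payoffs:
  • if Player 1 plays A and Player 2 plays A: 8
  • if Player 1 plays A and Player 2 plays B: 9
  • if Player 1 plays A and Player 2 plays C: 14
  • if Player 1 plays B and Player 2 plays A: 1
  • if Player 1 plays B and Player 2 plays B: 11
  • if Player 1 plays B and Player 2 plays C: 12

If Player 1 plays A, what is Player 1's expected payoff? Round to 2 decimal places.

Take the expectation over Player 2's type, weighting each type's action by its prior probability.
E[A] = 2/5·14 + 1/5·8 + 2/5·8 = 28/5 + 8/5 + 16/5 = 52/5

10.40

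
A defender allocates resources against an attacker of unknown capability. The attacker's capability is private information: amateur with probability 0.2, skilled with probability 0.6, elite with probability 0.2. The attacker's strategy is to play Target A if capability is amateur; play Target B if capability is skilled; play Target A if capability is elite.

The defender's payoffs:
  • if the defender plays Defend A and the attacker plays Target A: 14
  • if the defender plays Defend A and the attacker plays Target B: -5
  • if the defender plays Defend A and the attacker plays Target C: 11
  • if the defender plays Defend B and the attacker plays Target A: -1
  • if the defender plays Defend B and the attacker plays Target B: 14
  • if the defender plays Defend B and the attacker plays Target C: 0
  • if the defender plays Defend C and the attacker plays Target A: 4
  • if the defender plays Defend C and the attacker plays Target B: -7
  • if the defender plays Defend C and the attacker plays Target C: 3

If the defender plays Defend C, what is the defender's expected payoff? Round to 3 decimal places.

Take the expectation over the attacker's capability, weighting each type's action by its prior probability.
E[Defend C] = 0.2·4 + 0.6·(-7) + 0.2·4 = 0.8 + (-4.2) + 0.8 = -2.6

-2.600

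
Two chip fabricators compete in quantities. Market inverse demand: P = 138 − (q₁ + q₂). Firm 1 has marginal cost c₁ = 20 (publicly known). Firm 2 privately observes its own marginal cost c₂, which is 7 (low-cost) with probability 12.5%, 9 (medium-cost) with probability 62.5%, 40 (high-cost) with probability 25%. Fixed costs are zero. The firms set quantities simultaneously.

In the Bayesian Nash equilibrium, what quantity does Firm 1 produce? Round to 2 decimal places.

Type-c best response for Firm 2: q₂(c) = (138 − c)/2 − q₁/2.
Firm 1 maximizes expected profit; its first-order condition is 138 − 2q₁ − E[q₂] − 20 = 0.
Substituting E[q₂] and solving: E[c₂] = 16.5, so q₁ = (138 − 2·20 + 16.5)/3 = 38.1667.

38.17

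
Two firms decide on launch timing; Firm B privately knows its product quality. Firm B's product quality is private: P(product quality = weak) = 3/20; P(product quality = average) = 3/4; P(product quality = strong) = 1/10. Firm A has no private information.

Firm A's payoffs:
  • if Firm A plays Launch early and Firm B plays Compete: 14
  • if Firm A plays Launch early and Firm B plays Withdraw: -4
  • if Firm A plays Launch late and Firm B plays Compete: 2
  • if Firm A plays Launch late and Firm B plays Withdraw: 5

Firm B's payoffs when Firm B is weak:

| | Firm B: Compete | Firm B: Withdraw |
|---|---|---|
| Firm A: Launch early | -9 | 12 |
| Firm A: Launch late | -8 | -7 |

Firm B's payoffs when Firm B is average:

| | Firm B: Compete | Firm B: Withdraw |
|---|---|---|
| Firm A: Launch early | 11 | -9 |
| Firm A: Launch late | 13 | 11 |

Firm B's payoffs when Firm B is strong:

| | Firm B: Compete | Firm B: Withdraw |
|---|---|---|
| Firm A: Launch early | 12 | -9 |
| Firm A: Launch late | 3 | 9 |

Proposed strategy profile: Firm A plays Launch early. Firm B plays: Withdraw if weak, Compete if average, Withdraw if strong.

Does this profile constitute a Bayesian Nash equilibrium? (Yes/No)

Firm A plays Launch early: E[Launch early] = 3/20·(-4) + 3/4·(14) + 1/10·(-4) = 19/2; E[Launch late] = 11/4. Best-responding. ✓
Firm B (product quality weak), facing Launch early: Compete gives -9, Withdraw gives 12. Proposed Withdraw is best. ✓
Firm B (product quality average), facing Launch early: Compete gives 11, Withdraw gives -9. Proposed Compete is best. ✓
Firm B (product quality strong), facing Launch early: Compete gives 12, Withdraw gives -9. Proposed Withdraw is not best — profitable deviation exists. ✗

No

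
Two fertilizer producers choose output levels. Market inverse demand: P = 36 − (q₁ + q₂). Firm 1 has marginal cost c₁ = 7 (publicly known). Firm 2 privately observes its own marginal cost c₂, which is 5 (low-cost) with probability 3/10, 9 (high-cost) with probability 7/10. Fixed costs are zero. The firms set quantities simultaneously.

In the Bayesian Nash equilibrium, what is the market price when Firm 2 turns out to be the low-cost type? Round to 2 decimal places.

15.53

Type-c best response for Firm 2: q₂(c) = (36 − c)/2 − q₁/2.
Firm 1 maximizes expected profit; its first-order condition is 36 − 2q₁ − E[q₂] − 7 = 0.
Substituting E[q₂] and solving: E[c₂] = 7.8, so q₁ = (36 − 2·7 + 7.8)/3 = 9.93333.
q₂(low-cost) = 10.5333, so P = 36 − (9.93333 + 10.5333) = 15.5333.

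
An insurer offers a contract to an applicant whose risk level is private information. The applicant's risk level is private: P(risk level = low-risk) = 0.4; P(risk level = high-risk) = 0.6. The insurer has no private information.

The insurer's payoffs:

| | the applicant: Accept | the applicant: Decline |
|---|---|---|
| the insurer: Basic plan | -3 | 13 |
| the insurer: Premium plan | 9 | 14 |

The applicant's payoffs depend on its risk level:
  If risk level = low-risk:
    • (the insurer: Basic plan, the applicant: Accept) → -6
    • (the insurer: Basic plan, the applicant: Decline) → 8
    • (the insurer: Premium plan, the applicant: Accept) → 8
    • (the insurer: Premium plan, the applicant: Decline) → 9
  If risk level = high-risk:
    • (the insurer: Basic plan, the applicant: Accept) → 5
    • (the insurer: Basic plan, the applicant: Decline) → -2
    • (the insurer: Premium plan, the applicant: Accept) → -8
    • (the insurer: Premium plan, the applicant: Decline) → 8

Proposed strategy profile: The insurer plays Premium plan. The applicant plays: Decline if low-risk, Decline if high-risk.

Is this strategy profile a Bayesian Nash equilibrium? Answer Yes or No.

A profile is a BNE iff every type of every player is best-responding given beliefs about the other side.
The insurer plays Premium plan: E[Premium plan] = 0.4·(14) + 0.6·(14) = 14; E[Basic plan] = 13. Best-responding. ✓
The applicant (risk level low-risk), facing Premium plan: Accept gives 8, Decline gives 9. Proposed Decline is best. ✓
The applicant (risk level high-risk), facing Premium plan: Accept gives -8, Decline gives 8. Proposed Decline is best. ✓

Yes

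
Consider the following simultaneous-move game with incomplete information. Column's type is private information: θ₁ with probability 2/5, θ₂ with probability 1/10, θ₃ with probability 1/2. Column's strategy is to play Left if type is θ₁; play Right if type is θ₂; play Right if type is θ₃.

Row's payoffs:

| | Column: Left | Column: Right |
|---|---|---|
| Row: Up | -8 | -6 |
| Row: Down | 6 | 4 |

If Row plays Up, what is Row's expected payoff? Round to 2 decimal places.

E[Up] = 2/5·(-8) + 1/10·(-6) + 1/2·(-6) = (-16/5) + (-3/5) + (-3) = -34/5

-6.80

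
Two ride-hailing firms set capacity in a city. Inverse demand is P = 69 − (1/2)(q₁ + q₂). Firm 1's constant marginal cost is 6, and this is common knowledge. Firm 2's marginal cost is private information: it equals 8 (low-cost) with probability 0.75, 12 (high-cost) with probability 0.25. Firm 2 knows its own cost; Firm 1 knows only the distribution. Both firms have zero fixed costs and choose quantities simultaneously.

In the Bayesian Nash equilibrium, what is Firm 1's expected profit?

Each type of Firm 2 best-responds to q₁; Firm 1 best-responds to the expected q₂ over Firm 2's types.
Firm 2 with cost c maximizes (69 − (1/2)(q₁+q₂) − c)·q₂, giving q₂(c) = (69 − c − (1/2)q₁).
E[c₂] = 0.75·8 + 0.25·12 = 9
Firm 1's FOC against E[q₂] yields q₁ = (69 − 2·6 + E[c₂])/(3/2) = (69 − 12 + 9)/(3/2) = 44.
E[P] = 69 − (1/2)·(q₁ + E[q₂]) = 28; Firm 1's expected profit = (E[P] − 6)·q₁ = (28 − 6)·44 = 968.

968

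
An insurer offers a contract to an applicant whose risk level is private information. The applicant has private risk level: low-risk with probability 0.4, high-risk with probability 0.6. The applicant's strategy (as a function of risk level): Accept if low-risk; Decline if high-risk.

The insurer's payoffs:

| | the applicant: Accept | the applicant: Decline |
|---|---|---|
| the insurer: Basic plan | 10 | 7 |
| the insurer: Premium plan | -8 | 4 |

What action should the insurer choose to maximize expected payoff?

Basic plan

E[Basic plan] = 0.4·(10) + 0.6·(7) = 8.2
E[Premium plan] = 0.4·(-8) + 0.6·(4) = -0.8
Best response: Basic plan (8.2 is the largest).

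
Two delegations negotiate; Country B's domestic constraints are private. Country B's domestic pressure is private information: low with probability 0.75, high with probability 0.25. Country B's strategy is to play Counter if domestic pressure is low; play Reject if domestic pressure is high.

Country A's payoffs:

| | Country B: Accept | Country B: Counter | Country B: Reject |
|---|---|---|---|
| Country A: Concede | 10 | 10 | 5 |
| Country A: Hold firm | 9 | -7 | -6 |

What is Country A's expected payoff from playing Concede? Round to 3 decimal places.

8.750

E[Concede] = 0.75·10 + 0.25·5 = 7.5 + 1.25 = 8.75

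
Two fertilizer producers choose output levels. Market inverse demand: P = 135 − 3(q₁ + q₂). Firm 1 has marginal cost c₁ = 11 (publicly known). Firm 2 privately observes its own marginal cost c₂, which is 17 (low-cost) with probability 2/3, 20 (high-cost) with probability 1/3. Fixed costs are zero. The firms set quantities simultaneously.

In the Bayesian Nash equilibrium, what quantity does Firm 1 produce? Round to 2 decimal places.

Type-c best response for Firm 2: q₂(c) = (135 − c)/6 − q₁/2.
Firm 1 maximizes expected profit; its first-order condition is 135 − 6q₁ − 3E[q₂] − 11 = 0.
Substituting E[q₂] and solving: E[c₂] = 18, so q₁ = (135 − 2·11 + 18)/9 = 14.5556.

14.56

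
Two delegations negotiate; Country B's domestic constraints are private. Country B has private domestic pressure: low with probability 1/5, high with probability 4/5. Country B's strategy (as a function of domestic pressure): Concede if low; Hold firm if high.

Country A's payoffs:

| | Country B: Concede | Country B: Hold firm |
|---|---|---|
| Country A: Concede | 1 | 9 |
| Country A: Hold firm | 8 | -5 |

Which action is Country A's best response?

Concede

E[Concede] = 1/5·(1) + 4/5·(9) = 37/5
E[Hold firm] = 1/5·(8) + 4/5·(-5) = -12/5
Best response: Concede (37/5 is the largest).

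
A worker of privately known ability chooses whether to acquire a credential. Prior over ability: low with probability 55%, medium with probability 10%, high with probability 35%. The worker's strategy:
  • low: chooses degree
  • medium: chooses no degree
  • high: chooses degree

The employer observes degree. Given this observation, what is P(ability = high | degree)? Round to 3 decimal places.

P(degree) = 0.55·1 + 0.1·0 + 0.35·1 = 0.9
P(high | degree) = (0.35·1) / 0.9 = 0.35 / 0.9 = 0.388889

0.389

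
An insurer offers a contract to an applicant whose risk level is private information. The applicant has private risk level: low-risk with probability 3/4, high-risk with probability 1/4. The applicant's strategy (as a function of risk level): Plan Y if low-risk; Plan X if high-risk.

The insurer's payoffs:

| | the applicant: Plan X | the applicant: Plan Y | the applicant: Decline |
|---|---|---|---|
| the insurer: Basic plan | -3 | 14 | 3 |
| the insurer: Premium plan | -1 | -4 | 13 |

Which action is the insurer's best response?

Compute the insurer's expected payoff for each action, taking the expectation over the applicant's type.
E[Basic plan] = 3/4·(14) + 1/4·(-3) = 39/4
E[Premium plan] = 3/4·(-4) + 1/4·(-1) = -13/4
Best response: Basic plan (39/4 is the largest).

Basic plan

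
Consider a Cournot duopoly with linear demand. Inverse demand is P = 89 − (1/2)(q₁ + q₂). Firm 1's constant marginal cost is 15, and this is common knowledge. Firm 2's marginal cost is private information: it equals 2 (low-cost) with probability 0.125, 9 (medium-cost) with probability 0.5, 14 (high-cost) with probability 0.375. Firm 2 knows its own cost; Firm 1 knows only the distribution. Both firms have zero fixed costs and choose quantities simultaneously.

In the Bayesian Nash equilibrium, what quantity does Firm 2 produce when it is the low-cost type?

64

Firm 2 with cost c maximizes (89 − (1/2)(q₁+q₂) − c)·q₂, giving q₂(c) = (89 − c − (1/2)q₁).
E[c₂] = 0.125·2 + 0.5·9 + 0.375·14 = 10
Firm 1's FOC against E[q₂] yields q₁ = (89 − 2·15 + E[c₂])/(3/2) = (89 − 30 + 10)/(3/2) = 46.
q₂(low-cost) = (89 − 2 − (1/2)·46) = 64.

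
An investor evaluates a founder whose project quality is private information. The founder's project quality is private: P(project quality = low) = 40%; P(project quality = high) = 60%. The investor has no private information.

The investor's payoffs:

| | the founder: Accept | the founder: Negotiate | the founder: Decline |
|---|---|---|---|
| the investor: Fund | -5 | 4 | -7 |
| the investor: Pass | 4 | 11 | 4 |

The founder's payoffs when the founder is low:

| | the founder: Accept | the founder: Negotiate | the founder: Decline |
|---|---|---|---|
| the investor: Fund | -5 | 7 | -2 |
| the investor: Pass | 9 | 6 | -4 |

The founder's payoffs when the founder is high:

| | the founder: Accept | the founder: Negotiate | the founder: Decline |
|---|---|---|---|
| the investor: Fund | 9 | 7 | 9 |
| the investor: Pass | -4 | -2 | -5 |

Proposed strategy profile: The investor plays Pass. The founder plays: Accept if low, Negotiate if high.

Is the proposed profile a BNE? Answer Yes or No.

A profile is a BNE iff every type of every player is best-responding given beliefs about the other side.
The investor plays Pass: E[Pass] = 0.4·(4) + 0.6·(11) = 8.2; E[Fund] = 0.4. Best-responding. ✓
The founder (project quality low), facing Pass: Accept gives 9, Negotiate gives 6, Decline gives -4. Proposed Accept is best. ✓
The founder (project quality high), facing Pass: Accept gives -4, Negotiate gives -2, Decline gives -5. Proposed Negotiate is best. ✓

Yes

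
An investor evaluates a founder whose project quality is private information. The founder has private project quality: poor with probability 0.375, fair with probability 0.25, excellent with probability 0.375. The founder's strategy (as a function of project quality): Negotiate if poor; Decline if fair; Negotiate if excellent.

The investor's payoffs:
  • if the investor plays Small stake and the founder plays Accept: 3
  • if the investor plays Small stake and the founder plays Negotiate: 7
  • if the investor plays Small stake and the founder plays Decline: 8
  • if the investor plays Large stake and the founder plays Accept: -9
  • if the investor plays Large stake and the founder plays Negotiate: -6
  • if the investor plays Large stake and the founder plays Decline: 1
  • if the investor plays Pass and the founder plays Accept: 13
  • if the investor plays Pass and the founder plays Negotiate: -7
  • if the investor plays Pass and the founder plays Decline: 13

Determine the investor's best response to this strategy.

E[Small stake] = 0.375·(7) + 0.25·(8) + 0.375·(7) = 7.25
E[Large stake] = 0.375·(-6) + 0.25·(1) + 0.375·(-6) = -4.25
E[Pass] = 0.375·(-7) + 0.25·(13) + 0.375·(-7) = -2
Best response: Small stake (7.25 is the largest).

Small stake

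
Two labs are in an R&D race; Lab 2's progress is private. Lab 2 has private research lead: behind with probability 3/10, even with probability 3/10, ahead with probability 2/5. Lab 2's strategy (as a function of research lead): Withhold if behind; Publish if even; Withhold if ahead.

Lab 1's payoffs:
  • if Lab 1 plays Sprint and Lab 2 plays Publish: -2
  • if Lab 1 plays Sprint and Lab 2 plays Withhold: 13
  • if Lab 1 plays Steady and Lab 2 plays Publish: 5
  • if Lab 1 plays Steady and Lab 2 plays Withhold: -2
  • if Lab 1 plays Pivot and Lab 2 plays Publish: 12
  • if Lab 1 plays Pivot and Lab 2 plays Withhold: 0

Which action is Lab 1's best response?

E[Sprint] = 3/10·(13) + 3/10·(-2) + 2/5·(13) = 17/2
E[Steady] = 3/10·(-2) + 3/10·(5) + 2/5·(-2) = 1/10
E[Pivot] = 3/10·(0) + 3/10·(12) + 2/5·(0) = 18/5
Best response: Sprint (17/2 is the largest).

Sprint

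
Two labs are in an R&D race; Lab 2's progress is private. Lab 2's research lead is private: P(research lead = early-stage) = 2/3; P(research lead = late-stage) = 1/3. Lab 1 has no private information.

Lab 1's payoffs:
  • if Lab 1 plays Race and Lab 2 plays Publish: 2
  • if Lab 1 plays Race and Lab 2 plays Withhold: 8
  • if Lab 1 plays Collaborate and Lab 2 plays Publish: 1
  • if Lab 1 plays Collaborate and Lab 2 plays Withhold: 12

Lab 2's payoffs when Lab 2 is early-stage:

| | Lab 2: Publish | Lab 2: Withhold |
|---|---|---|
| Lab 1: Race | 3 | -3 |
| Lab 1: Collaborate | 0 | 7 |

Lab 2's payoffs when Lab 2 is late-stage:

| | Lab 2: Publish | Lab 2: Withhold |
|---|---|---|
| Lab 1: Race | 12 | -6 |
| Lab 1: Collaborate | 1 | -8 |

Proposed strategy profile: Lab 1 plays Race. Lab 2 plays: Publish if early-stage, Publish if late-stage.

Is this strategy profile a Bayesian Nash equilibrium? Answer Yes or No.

Lab 1 plays Race: E[Race] = 2/3·(2) + 1/3·(2) = 2; E[Collaborate] = 1. Best-responding. ✓
Lab 2 (research lead early-stage), facing Race: Publish gives 3, Withhold gives -3. Proposed Publish is best. ✓
Lab 2 (research lead late-stage), facing Race: Publish gives 12, Withhold gives -6. Proposed Publish is best. ✓

Yes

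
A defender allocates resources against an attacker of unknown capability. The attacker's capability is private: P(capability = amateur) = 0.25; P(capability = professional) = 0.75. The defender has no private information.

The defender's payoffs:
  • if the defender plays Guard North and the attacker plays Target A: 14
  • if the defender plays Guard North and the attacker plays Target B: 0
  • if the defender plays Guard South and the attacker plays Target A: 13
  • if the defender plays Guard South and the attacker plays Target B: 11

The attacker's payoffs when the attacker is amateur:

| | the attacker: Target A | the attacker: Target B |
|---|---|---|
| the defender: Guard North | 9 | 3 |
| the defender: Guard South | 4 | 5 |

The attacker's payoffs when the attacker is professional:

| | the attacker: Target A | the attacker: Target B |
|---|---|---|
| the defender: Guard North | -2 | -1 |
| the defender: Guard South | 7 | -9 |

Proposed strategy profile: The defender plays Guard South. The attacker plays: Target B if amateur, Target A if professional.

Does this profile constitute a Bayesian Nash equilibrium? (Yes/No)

The defender plays Guard South: E[Guard South] = 0.25·(11) + 0.75·(13) = 12.5; E[Guard North] = 10.5. Best-responding. ✓
The attacker (capability amateur), facing Guard South: Target A gives 4, Target B gives 5. Proposed Target B is best. ✓
The attacker (capability professional), facing Guard South: Target A gives 7, Target B gives -9. Proposed Target A is best. ✓

Yes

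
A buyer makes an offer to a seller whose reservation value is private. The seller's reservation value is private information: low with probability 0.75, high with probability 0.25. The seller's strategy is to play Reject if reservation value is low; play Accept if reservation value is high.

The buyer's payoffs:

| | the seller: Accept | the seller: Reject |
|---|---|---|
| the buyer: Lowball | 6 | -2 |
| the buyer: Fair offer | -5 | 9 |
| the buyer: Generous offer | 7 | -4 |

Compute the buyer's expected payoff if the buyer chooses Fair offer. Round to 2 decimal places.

5.50

E[Fair offer] = 0.75·9 + 0.25·(-5) = 6.75 + (-1.25) = 5.5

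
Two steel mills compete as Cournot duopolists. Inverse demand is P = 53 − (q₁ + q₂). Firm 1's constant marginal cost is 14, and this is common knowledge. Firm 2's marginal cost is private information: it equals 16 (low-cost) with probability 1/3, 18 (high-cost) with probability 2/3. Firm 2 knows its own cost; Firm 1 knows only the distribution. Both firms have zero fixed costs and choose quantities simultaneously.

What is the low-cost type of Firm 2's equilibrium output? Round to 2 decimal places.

11.44

Firm 2 with cost c maximizes (53 − (q₁+q₂) − c)·q₂, giving q₂(c) = (53 − c − q₁)/2.
E[c₂] = 1/3·16 + 2/3·18 = 17.3333
Firm 1's FOC against E[q₂] yields q₁ = (53 − 2·14 + E[c₂])/3 = (53 − 28 + 17.3333)/3 = 14.1111.
q₂(low-cost) = (53 − 16 − 14.1111)/2 = 11.4444.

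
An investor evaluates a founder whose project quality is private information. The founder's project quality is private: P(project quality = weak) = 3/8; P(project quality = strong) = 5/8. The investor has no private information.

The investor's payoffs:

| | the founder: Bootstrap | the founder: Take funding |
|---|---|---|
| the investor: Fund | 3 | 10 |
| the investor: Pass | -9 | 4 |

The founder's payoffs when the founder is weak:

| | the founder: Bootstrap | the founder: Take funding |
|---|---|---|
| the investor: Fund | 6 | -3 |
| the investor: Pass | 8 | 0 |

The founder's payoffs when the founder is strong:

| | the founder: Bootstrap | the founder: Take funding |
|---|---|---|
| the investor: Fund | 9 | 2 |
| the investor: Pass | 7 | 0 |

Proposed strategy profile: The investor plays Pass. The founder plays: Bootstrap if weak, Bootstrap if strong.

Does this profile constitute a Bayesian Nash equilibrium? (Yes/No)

No

The investor plays Pass: E[Pass] = 3/8·(-9) + 5/8·(-9) = -9; E[Fund] = 3. Not best-responding. ✗
The founder (project quality weak), facing Pass: Bootstrap gives 8, Take funding gives 0. Proposed Bootstrap is best. ✓
The founder (project quality strong), facing Pass: Bootstrap gives 7, Take funding gives 0. Proposed Bootstrap is best. ✓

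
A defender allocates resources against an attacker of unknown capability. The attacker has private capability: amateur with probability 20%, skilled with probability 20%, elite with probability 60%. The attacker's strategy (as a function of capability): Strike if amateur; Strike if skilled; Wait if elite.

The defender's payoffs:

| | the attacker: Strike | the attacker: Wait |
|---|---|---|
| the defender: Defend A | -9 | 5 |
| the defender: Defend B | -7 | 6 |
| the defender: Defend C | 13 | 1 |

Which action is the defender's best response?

E[Defend A] = 0.2·(-9) + 0.2·(-9) + 0.6·(5) = -0.6
E[Defend B] = 0.2·(-7) + 0.2·(-7) + 0.6·(6) = 0.8
E[Defend C] = 0.2·(13) + 0.2·(13) + 0.6·(1) = 5.8
Best response: Defend C (5.8 is the largest).

Defend C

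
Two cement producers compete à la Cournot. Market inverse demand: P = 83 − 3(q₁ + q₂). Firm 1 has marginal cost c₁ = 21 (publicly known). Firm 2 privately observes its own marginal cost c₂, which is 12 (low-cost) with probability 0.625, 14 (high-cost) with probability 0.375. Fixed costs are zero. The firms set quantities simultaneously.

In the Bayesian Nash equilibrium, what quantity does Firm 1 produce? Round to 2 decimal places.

Type-c best response for Firm 2: q₂(c) = (83 − c)/6 − q₁/2.
Firm 1 maximizes expected profit; its first-order condition is 83 − 6q₁ − 3E[q₂] − 21 = 0.
Substituting E[q₂] and solving: E[c₂] = 12.75, so q₁ = (83 − 2·21 + 12.75)/9 = 5.97222.

5.97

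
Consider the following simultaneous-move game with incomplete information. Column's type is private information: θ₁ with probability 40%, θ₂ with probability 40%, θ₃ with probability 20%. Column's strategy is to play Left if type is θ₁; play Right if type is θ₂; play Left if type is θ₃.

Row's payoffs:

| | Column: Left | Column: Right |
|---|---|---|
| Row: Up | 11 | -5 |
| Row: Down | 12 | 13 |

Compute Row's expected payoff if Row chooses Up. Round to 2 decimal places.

4.60

E[Up] = 0.4·11 + 0.4·(-5) + 0.2·11 = 4.4 + (-2) + 2.2 = 4.6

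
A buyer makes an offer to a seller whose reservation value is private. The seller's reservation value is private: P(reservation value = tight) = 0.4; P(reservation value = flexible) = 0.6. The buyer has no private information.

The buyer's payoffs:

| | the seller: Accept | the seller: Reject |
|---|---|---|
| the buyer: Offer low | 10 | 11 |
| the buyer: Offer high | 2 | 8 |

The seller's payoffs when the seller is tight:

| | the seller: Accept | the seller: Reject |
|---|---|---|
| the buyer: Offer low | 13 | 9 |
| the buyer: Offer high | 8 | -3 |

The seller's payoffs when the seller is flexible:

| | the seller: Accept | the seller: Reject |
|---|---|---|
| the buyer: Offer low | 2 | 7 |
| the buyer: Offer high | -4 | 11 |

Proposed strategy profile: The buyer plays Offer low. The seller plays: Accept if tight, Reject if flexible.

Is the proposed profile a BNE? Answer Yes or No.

A profile is a BNE iff every type of every player is best-responding given beliefs about the other side.
The buyer plays Offer low: E[Offer low] = 0.4·(10) + 0.6·(11) = 10.6; E[Offer high] = 5.6. Best-responding. ✓
The seller (reservation value tight), facing Offer low: Accept gives 13, Reject gives 9. Proposed Accept is best. ✓
The seller (reservation value flexible), facing Offer low: Accept gives 2, Reject gives 7. Proposed Reject is best. ✓

Yes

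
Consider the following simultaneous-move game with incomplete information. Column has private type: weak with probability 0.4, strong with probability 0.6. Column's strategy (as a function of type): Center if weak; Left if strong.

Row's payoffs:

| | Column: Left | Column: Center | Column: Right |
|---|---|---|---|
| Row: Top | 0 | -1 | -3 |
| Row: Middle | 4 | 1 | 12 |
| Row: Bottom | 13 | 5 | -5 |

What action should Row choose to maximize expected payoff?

Bottom

E[Top] = 0.4·(-1) + 0.6·(0) = -0.4
E[Middle] = 0.4·(1) + 0.6·(4) = 2.8
E[Bottom] = 0.4·(5) + 0.6·(13) = 9.8
Best response: Bottom (9.8 is the largest).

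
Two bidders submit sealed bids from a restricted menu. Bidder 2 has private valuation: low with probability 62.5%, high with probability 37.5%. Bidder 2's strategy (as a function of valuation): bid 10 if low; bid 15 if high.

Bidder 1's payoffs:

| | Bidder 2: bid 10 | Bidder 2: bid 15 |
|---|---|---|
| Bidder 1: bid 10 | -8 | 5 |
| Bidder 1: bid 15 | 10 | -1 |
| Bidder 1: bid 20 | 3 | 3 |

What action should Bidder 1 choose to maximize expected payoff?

bid 15

E[bid 10] = 0.625·(-8) + 0.375·(5) = -3.125
E[bid 15] = 0.625·(10) + 0.375·(-1) = 5.875
E[bid 20] = 0.625·(3) + 0.375·(3) = 3
Best response: bid 15 (5.875 is the largest).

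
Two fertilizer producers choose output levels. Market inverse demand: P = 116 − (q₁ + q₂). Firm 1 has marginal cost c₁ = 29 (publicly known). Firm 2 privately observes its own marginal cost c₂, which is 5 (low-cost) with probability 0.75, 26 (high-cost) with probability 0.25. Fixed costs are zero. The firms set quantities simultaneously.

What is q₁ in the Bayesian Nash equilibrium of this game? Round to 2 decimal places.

Each type of Firm 2 best-responds to q₁; Firm 1 best-responds to the expected q₂ over Firm 2's types.
Firm 2 with cost c maximizes (116 − (q₁+q₂) − c)·q₂, giving q₂(c) = (116 − c − q₁)/2.
E[c₂] = 0.75·5 + 0.25·26 = 10.25
Firm 1's FOC against E[q₂] yields q₁ = (116 − 2·29 + E[c₂])/3 = (116 − 58 + 10.25)/3 = 22.75.

22.75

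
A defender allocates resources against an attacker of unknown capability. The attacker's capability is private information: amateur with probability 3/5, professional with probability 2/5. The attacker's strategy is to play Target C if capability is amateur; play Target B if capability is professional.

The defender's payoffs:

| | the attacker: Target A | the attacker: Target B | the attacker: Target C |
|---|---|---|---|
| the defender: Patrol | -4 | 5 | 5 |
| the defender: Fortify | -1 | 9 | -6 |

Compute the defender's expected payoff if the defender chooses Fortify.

0

E[Fortify] = 3/5·(-6) + 2/5·9 = (-18/5) + 18/5 = 0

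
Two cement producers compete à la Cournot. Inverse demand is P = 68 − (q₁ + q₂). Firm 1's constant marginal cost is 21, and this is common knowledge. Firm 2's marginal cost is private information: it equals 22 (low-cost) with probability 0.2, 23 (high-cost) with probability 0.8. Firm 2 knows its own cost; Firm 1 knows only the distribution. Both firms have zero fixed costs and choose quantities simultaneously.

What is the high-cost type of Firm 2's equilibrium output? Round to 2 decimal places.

14.37

Type-c best response for Firm 2: q₂(c) = (68 − c)/2 − q₁/2.
Firm 1 maximizes expected profit; its first-order condition is 68 − 2q₁ − E[q₂] − 21 = 0.
Substituting E[q₂] and solving: E[c₂] = 22.8, so q₁ = (68 − 2·21 + 22.8)/3 = 16.2667.
q₂(high-cost) = (68 − 23 − 16.2667)/2 = 14.3667.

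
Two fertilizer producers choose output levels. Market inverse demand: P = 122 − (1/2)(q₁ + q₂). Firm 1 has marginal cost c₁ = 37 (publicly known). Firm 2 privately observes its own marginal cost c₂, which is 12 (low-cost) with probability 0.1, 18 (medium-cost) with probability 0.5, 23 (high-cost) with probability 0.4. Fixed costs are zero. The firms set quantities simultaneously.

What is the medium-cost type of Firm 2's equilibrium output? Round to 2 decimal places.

81.53

Firm 2 with cost c maximizes (122 − (1/2)(q₁+q₂) − c)·q₂, giving q₂(c) = (122 − c − (1/2)q₁).
E[c₂] = 0.1·12 + 0.5·18 + 0.4·23 = 19.4
Firm 1's FOC against E[q₂] yields q₁ = (122 − 2·37 + E[c₂])/(3/2) = (122 − 74 + 19.4)/(3/2) = 44.9333.
q₂(medium-cost) = (122 − 18 − (1/2)·44.9333) = 81.5333.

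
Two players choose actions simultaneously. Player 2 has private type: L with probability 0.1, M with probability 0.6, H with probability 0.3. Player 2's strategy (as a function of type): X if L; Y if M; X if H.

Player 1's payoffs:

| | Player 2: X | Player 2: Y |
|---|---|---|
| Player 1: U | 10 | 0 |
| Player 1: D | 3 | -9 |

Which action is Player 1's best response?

Compute Player 1's expected payoff for each action, taking the expectation over Player 2's type.
E[U] = 0.1·(10) + 0.6·(0) + 0.3·(10) = 4
E[D] = 0.1·(3) + 0.6·(-9) + 0.3·(3) = -4.2
Best response: U (4 is the largest).

U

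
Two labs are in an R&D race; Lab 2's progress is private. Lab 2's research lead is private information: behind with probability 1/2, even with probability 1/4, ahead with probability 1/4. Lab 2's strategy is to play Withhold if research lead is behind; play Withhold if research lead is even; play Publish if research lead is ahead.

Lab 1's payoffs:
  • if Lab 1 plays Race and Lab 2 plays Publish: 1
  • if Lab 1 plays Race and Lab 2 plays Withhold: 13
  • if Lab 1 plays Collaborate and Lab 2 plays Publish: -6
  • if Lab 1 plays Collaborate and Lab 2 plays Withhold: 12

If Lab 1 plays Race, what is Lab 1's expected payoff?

10

E[Race] = 1/2·13 + 1/4·13 + 1/4·1 = 13/2 + 13/4 + 1/4 = 10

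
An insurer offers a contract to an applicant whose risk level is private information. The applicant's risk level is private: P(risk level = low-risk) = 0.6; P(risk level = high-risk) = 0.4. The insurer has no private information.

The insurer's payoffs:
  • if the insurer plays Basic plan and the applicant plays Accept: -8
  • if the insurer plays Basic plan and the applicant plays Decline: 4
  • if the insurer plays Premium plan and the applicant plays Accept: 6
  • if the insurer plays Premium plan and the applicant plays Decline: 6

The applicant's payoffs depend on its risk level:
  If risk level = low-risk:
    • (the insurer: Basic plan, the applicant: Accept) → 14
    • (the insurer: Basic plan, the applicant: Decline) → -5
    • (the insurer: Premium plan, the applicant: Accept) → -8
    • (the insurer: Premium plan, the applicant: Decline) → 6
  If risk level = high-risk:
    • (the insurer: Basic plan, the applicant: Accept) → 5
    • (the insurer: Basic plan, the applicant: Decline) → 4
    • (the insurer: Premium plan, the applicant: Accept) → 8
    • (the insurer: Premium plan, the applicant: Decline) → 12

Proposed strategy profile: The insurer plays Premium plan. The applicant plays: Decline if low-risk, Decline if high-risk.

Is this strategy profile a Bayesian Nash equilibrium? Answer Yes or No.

Yes

The insurer plays Premium plan: E[Premium plan] = 0.6·(6) + 0.4·(6) = 6; E[Basic plan] = 4. Best-responding. ✓
The applicant (risk level low-risk), facing Premium plan: Accept gives -8, Decline gives 6. Proposed Decline is best. ✓
The applicant (risk level high-risk), facing Premium plan: Accept gives 8, Decline gives 12. Proposed Decline is best. ✓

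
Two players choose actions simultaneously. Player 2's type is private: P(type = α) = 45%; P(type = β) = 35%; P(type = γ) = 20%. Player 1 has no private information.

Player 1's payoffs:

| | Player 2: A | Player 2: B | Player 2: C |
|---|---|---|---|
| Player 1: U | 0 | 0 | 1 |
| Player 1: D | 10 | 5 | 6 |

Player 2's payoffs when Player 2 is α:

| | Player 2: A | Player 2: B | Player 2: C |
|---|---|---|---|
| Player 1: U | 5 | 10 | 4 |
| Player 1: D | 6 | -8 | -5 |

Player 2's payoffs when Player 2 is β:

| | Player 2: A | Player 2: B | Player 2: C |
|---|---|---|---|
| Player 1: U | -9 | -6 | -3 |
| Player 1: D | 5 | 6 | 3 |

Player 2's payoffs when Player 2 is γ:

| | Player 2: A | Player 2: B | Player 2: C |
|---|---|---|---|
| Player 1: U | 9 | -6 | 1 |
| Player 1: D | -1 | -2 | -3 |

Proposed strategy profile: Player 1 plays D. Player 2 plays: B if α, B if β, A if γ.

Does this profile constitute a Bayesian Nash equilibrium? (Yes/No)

Player 1 plays D: E[D] = 0.45·(5) + 0.35·(5) + 0.2·(10) = 6; E[U] = 0. Best-responding. ✓
Player 2 (type α), facing D: A gives 6, B gives -8, C gives -5. Proposed B is not best — profitable deviation exists. ✗
Player 2 (type β), facing D: A gives 5, B gives 6, C gives 3. Proposed B is best. ✓
Player 2 (type γ), facing D: A gives -1, B gives -2, C gives -3. Proposed A is best. ✓

No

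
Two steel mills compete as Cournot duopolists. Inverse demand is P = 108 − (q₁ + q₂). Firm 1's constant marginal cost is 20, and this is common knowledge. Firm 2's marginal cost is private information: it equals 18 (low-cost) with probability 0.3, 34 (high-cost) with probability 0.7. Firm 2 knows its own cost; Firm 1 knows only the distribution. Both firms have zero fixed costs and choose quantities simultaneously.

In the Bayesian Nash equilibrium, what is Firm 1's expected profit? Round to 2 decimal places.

Type-c best response for Firm 2: q₂(c) = (108 − c)/2 − q₁/2.
Firm 1 maximizes expected profit; its first-order condition is 108 − 2q₁ − E[q₂] − 20 = 0.
Substituting E[q₂] and solving: E[c₂] = 29.2, so q₁ = (108 − 2·20 + 29.2)/3 = 32.4.
E[P] = 108 − (q₁ + E[q₂]) = 52.4; Firm 1's expected profit = (E[P] − 20)·q₁ = (52.4 − 20)·32.4 = 1049.76.

1049.76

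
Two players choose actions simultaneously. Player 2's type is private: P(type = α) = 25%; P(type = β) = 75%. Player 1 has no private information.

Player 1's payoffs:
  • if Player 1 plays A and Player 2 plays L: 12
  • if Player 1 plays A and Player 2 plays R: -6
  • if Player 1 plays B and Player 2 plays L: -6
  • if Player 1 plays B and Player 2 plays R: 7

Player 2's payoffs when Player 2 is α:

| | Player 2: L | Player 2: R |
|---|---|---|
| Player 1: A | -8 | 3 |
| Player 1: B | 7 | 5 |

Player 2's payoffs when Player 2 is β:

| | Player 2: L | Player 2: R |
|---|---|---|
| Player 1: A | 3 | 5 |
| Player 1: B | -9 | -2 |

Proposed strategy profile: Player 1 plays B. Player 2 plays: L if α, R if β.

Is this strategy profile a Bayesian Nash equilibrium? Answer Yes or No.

Player 1 plays B: E[B] = 0.25·(-6) + 0.75·(7) = 3.75; E[A] = -1.5. Best-responding. ✓
Player 2 (type α), facing B: L gives 7, R gives 5. Proposed L is best. ✓
Player 2 (type β), facing B: L gives -9, R gives -2. Proposed R is best. ✓

Yes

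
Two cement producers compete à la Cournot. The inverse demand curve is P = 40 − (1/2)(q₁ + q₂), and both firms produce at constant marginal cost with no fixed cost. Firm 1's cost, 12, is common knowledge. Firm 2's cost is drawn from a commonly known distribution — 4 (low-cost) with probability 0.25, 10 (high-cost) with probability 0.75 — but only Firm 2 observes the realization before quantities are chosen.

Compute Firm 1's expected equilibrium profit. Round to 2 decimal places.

133.39

Type-c best response for Firm 2: q₂(c) = (40 − c) − q₁/2.
Firm 1 maximizes expected profit; its first-order condition is 40 − q₁ − (1/2)E[q₂] − 12 = 0.
Substituting E[q₂] and solving: E[c₂] = 8.5, so q₁ = (40 − 2·12 + 8.5)/(3/2) = 16.3333.
E[P] = 40 − (1/2)·(q₁ + E[q₂]) = 20.1667; Firm 1's expected profit = (E[P] − 12)·q₁ = (20.1667 − 12)·16.3333 = 133.389.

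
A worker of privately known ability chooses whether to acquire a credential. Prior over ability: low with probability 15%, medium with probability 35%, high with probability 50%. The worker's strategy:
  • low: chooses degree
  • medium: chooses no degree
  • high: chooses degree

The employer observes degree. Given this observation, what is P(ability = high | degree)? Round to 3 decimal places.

0.769

P(degree) = 0.15·1 + 0.35·0 + 0.5·1 = 0.65
P(high | degree) = (0.5·1) / 0.65 = 0.5 / 0.65 = 0.769231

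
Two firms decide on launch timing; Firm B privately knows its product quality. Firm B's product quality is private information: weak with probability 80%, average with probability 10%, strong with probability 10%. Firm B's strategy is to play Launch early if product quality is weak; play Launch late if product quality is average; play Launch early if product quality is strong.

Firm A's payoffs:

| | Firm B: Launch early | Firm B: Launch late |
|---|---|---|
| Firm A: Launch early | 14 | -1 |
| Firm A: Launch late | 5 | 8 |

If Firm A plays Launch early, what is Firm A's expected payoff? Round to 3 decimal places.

Take the expectation over Firm B's product quality, weighting each type's action by its prior probability.
E[Launch early] = 0.8·14 + 0.1·(-1) + 0.1·14 = 11.2 + (-0.1) + 1.4 = 12.5

12.500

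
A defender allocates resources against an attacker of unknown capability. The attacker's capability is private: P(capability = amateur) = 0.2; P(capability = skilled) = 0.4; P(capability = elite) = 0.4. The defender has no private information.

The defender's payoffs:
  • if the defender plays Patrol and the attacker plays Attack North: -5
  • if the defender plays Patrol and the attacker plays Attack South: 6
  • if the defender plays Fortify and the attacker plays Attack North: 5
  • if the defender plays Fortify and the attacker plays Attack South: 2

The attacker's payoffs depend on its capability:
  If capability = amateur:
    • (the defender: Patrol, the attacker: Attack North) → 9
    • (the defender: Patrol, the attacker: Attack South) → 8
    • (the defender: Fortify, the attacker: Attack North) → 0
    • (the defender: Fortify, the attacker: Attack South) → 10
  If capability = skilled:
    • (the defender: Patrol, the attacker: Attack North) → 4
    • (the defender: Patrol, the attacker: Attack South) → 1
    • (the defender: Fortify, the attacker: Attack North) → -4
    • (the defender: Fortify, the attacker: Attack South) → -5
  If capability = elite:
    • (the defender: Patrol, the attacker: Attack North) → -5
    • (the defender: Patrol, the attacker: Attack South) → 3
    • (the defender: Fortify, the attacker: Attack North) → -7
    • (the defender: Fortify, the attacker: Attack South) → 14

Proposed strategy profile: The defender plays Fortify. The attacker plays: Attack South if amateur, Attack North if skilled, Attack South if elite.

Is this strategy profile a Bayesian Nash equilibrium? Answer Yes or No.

Yes

The defender plays Fortify: E[Fortify] = 0.2·(2) + 0.4·(5) + 0.4·(2) = 3.2; E[Patrol] = 1.6. Best-responding. ✓
The attacker (capability amateur), facing Fortify: Attack North gives 0, Attack South gives 10. Proposed Attack South is best. ✓
The attacker (capability skilled), facing Fortify: Attack North gives -4, Attack South gives -5. Proposed Attack North is best. ✓
The attacker (capability elite), facing Fortify: Attack North gives -7, Attack South gives 14. Proposed Attack South is best. ✓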